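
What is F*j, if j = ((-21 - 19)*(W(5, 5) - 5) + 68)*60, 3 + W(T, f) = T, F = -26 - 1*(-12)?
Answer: -157920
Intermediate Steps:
F = -14 (F = -26 + 12 = -14)
W(T, f) = -3 + T
j = 11280 (j = ((-21 - 19)*((-3 + 5) - 5) + 68)*60 = (-40*(2 - 5) + 68)*60 = (-40*(-3) + 68)*60 = (120 + 68)*60 = 188*60 = 11280)
F*j = -14*11280 = -157920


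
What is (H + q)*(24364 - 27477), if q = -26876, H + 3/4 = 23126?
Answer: 46704339/4 ≈ 1.1676e+7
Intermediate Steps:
H = 92501/4 (H = -¾ + 23126 = 92501/4 ≈ 23125.)
(H + q)*(24364 - 27477) = (92501/4 - 26876)*(24364 - 27477) = -15003/4*(-3113) = 46704339/4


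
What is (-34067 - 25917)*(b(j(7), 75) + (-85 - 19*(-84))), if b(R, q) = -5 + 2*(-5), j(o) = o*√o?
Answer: -89736064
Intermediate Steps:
j(o) = o^(3/2)
b(R, q) = -15 (b(R, q) = -5 - 10 = -15)
(-34067 - 25917)*(b(j(7), 75) + (-85 - 19*(-84))) = (-34067 - 25917)*(-15 + (-85 - 19*(-84))) = -59984*(-15 + (-85 + 1596)) = -59984*(-15 + 1511) = -59984*1496 = -89736064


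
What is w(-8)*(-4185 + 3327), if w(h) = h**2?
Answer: -54912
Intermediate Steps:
w(-8)*(-4185 + 3327) = (-8)**2*(-4185 + 3327) = 64*(-858) = -54912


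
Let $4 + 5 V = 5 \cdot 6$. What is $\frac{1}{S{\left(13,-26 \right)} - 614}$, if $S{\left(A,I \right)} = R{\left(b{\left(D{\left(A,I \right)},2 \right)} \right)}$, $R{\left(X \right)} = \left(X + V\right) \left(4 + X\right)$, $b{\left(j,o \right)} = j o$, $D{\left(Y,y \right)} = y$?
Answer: $\frac{5}{8162} \approx 0.0006126$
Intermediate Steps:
$V = \frac{26}{5}$ ($V = - \frac{4}{5} + \frac{5 \cdot 6}{5} = - \frac{4}{5} + \frac{1}{5} \cdot 30 = - \frac{4}{5} + 6 = \frac{26}{5} \approx 5.2$)
$R{\left(X \right)} = \left(4 + X\right) \left(\frac{26}{5} + X\right)$ ($R{\left(X \right)} = \left(X + \frac{26}{5}\right) \left(4 + X\right) = \left(\frac{26}{5} + X\right) \left(4 + X\right) = \left(4 + X\right) \left(\frac{26}{5} + X\right)$)
$S{\left(A,I \right)} = \frac{104}{5} + 4 I^{2} + \frac{92 I}{5}$ ($S{\left(A,I \right)} = \frac{104}{5} + \left(I 2\right)^{2} + \frac{46 I 2}{5} = \frac{104}{5} + \left(2 I\right)^{2} + \frac{46 \cdot 2 I}{5} = \frac{104}{5} + 4 I^{2} + \frac{92 I}{5}$)
$\frac{1}{S{\left(13,-26 \right)} - 614} = \frac{1}{\left(\frac{104}{5} + 4 \left(-26\right)^{2} + \frac{92}{5} \left(-26\right)\right) - 614} = \frac{1}{\left(\frac{104}{5} + 4 \cdot 676 - \frac{2392}{5}\right) - 614} = \frac{1}{\left(\frac{104}{5} + 2704 - \frac{2392}{5}\right) - 614} = \frac{1}{\frac{11232}{5} - 614} = \frac{1}{\frac{8162}{5}} = \frac{5}{8162}$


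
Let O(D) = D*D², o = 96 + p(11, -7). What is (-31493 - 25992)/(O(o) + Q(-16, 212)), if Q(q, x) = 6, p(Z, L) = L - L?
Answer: -57485/884742 ≈ -0.064974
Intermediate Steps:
p(Z, L) = 0
o = 96 (o = 96 + 0 = 96)
O(D) = D³
(-31493 - 25992)/(O(o) + Q(-16, 212)) = (-31493 - 25992)/(96³ + 6) = -57485/(884736 + 6) = -57485/884742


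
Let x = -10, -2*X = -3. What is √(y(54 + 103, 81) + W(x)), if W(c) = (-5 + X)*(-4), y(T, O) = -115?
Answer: I*√101 ≈ 10.05*I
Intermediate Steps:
X = 3/2 (X = -½*(-3) = 3/2 ≈ 1.5000)
W(c) = 14 (W(c) = (-5 + 3/2)*(-4) = -7/2*(-4) = 14)
√(y(54 + 103, 81) + W(x)) = √(-115 + 14) = √(-101) = I*√101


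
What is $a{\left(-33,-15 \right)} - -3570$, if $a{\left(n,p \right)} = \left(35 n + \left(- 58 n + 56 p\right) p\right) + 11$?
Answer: $-13684$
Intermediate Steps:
$a{\left(n,p \right)} = 11 + 35 n + p \left(- 58 n + 56 p\right)$ ($a{\left(n,p \right)} = \left(35 n + p \left(- 58 n + 56 p\right)\right) + 11 = 11 + 35 n + p \left(- 58 n + 56 p\right)$)
$a{\left(-33,-15 \right)} - -3570 = \left(11 + 35 \left(-33\right) + 56 \left(-15\right)^{2} - \left(-1914\right) \left(-15\right)\right) - -3570 = \left(11 - 1155 + 56 \cdot 225 - 28710\right) + 3570 = \left(11 - 1155 + 12600 - 28710\right) + 3570 = -17254 + 3570 = -13684$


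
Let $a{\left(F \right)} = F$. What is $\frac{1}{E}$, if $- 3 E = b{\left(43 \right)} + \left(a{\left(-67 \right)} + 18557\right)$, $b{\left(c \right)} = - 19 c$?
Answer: $- \frac{1}{5891} \approx -0.00016975$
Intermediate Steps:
$E = -5891$ ($E = - \frac{\left(-19\right) 43 + \left(-67 + 18557\right)}{3} = - \frac{-817 + 18490}{3} = \left(- \frac{1}{3}\right) 17673 = -5891$)
$\frac{1}{E} = \frac{1}{-5891} = - \frac{1}{5891}$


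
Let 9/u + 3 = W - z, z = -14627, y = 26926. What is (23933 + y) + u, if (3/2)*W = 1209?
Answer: 784754379/15430 ≈ 50859.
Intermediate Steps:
W = 806 (W = (⅔)*1209 = 806)
u = 9/15430 (u = 9/(-3 + (806 - 1*(-14627))) = 9/(-3 + (806 + 14627)) = 9/(-3 + 15433) = 9/15430 ≈ 0.00058328)
(23933 + y) + u = (23933 + 26926) + 9/15430 = 50859 + 9/15430 = 784754379/15430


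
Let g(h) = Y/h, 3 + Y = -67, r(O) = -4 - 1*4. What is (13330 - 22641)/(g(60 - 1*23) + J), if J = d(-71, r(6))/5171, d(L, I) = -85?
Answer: 1781445697/365115 ≈ 4879.1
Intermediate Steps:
r(O) = -8 (r(O) = -4 - 4 = -8)
Y = -70 (Y = -3 - 67 = -70)
g(h) = -70/h
J = -85/5171 ≈ -0.016438
(13330 - 22641)/(g(60 - 1*23) + J) = (13330 - 22641)/(-70/(60 - 1*23) - 85/5171) = -9311/(-70/(60 - 23) - 85/5171) = -9311/(-70/37 - 85/5171) = -9311/(-365115/191327) = -9311*(-191327/365115) = 1781445697/365115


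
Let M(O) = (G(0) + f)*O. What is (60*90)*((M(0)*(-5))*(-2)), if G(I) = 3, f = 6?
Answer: 0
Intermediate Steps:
M(O) = 9*O (M(O) = (3 + 6)*O = 9*O)
(60*90)*((M(0)*(-5))*(-2)) = (60*90)*(((9*0)*(-5))*(-2)) = 5400*((0*(-5))*(-2)) = 5400*(0*(-2)) = 5400*0 = 0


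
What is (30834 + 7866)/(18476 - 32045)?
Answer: -12900/4523 ≈ -2.8521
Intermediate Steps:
(30834 + 7866)/(18476 - 32045) = 38700/(-13569) = 38700*(-1/13569) = -12900/4523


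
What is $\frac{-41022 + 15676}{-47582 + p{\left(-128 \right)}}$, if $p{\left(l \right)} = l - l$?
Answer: $\frac{12673}{23791} \approx 0.53268$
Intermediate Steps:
$p{\left(l \right)} = 0$
$\frac{-41022 + 15676}{-47582 + p{\left(-128 \right)}} = \frac{-41022 + 15676}{-47582 + 0} = - \frac{25346}{-47582} = \left(-25346\right) \left(- \frac{1}{47582}\right) = \frac{12673}{23791}$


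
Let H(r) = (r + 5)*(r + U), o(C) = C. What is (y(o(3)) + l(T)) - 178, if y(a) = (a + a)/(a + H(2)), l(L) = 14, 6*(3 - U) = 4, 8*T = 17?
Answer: -8191/50 ≈ -163.82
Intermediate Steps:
T = 17/8 (T = (⅛)*17 = 17/8 ≈ 2.1250)
U = 7/3 (U = 3 - ⅙*4 = 3 - ⅔ = 7/3 ≈ 2.3333)
H(r) = (5 + r)*(7/3 + r) (H(r) = (r + 5)*(r + 7/3) = (5 + r)*(7/3 + r))
y(a) = 2*a/(91/3 + a) (y(a) = (a + a)/(a + (35/3 + 2² + (22/3)*2)) = (2*a)/(a + (35/3 + 4 + 44/3)) = (2*a)/(a + 91/3) = (2*a)/(91/3 + a) = 2*a/(91/3 + a))
(y(o(3)) + l(T)) - 178 = (6*3/(91 + 3*3) + 14) - 178 = (6*3/(91 + 9) + 14) - 178 = (6*3/100 + 14) - 178 = (6*3*(1/100) + 14) - 178 = (9/50 + 14) - 178 = 709/50 - 178 = -8191/50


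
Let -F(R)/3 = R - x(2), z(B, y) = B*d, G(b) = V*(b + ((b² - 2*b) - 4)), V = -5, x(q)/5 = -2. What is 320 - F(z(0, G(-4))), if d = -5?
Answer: 350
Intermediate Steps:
x(q) = -10 (x(q) = 5*(-2) = -10)
G(b) = 20 - 5*b² + 5*b (G(b) = -5*(b + ((b² - 2*b) - 4)) = -5*(b + (-4 + b² - 2*b)) = -5*(-4 + b² - b) = 20 - 5*b² + 5*b)
z(B, y) = -5*B (z(B, y) = B*(-5) = -5*B)
F(R) = -30 - 3*R (F(R) = -3*(R - 1*(-10)) = -3*(R + 10) = -3*(10 + R) = -30 - 3*R)
320 - F(z(0, G(-4))) = 320 - (-30 - (-15)*0) = 320 - (-30 - 3*0) = 320 - (-30 + 0) = 320 - 1*(-30) = 320 + 30 = 350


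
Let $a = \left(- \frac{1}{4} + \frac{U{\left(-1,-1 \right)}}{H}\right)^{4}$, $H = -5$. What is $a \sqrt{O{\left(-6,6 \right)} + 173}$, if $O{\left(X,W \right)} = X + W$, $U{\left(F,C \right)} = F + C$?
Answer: $\frac{81 \sqrt{173}}{160000} \approx 0.0066587$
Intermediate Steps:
$U{\left(F,C \right)} = C + F$
$O{\left(X,W \right)} = W + X$
$a = \frac{81}{160000}$ ($a = \left(- \frac{1}{4} + \frac{-1 - 1}{-5}\right)^{4} = \left(\left(-1\right) \frac{1}{4} - - \frac{2}{5}\right)^{4} = \left(- \frac{1}{4} + \frac{2}{5}\right)^{4} = \left(\frac{3}{20}\right)^{4} = \frac{81}{160000} \approx 0.00050625$)
$a \sqrt{O{\left(-6,6 \right)} + 173} = \frac{81 \sqrt{\left(6 - 6\right) + 173}}{160000} = \frac{81 \sqrt{0 + 173}}{160000} = \frac{81 \sqrt{173}}{160000}$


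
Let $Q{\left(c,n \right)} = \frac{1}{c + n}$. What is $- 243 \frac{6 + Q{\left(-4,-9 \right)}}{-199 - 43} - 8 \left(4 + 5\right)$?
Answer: $- \frac{18891}{286} \approx -66.052$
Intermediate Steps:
$- 243 \frac{6 + Q{\left(-4,-9 \right)}}{-199 - 43} - 8 \left(4 + 5\right) = - 243 \frac{6 + \frac{1}{-4 - 9}}{-199 - 43} - 8 \left(4 + 5\right) = - 243 \frac{6 + \frac{1}{-13}}{-242} - 72 = - 243 \left(6 - \frac{1}{13}\right) \left(- \frac{1}{242}\right) - 72 = - 243 \cdot \frac{77}{13} \left(- \frac{1}{242}\right) - 72 = \left(-243\right) \left(- \frac{7}{286}\right) - 72 = \frac{1701}{286} - 72 = - \frac{18891}{286}$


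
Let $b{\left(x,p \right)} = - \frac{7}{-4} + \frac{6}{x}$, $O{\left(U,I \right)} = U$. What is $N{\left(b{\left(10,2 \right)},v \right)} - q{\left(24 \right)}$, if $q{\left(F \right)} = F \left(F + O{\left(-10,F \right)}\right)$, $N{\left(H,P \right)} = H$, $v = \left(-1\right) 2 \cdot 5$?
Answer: $- \frac{6673}{20} \approx -333.65$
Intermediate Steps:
$v = -10$ ($v = \left(-2\right) 5 = -10$)
$b{\left(x,p \right)} = \frac{7}{4} + \frac{6}{x}$ ($b{\left(x,p \right)} = \left(-7\right) \left(- \frac{1}{4}\right) + \frac{6}{x} = \frac{7}{4} + \frac{6}{x}$)
$q{\left(F \right)} = F \left(-10 + F\right)$ ($q{\left(F \right)} = F \left(F - 10\right) = F \left(-10 + F\right)$)
$N{\left(b{\left(10,2 \right)},v \right)} - q{\left(24 \right)} = \left(\frac{7}{4} + \frac{6}{10}\right) - 24 \left(-10 + 24\right) = \left(\frac{7}{4} + 6 \cdot \frac{1}{10}\right) - 24 \cdot 14 = \left(\frac{7}{4} + \frac{3}{5}\right) - 336 = \frac{47}{20} - 336 = - \frac{6673}{20}$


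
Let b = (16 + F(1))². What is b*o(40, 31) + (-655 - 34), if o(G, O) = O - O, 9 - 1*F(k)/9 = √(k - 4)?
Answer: -689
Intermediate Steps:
F(k) = 81 - 9*√(-4 + k) (F(k) = 81 - 9*√(k - 4) = 81 - 9*√(-4 + k))
o(G, O) = 0
b = (97 - 9*I*√3)² (b = (16 + (81 - 9*√(-4 + 1)))² = (16 + (81 - 9*I*√3))² = (97 - 9*I*√3)² ≈ 9166.0 - 3024.2*I)
b*o(40, 31) + (-655 - 34) = (9166 - 1746*I*√3)*0 + (-655 - 34) = 0 - 689 = -689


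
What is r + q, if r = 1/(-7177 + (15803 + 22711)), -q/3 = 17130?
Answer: -1610408429/31337 ≈ -51390.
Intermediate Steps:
q = -51390 (q = -3*17130 = -51390)
r = 1/31337 (r = 1/(-7177 + 38514) = 1/31337 ≈ 3.1911e-5)
r + q = 1/31337 - 51390 = -1610408429/31337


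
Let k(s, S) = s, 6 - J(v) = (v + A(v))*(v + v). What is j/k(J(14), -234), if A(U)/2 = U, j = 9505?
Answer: -1901/234 ≈ -8.1239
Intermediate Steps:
A(U) = 2*U
J(v) = 6 - 6*v**2 (J(v) = 6 - (v + 2*v)*(v + v) = 6 - 3*v*2*v = 6 - 6*v**2)
j/k(J(14), -234) = 9505/(6 - 6*14**2) = 9505/(6 - 6*196) = 9505/(6 - 1176) = 9505/(-1170) = 9505*(-1/1170) = -1901/234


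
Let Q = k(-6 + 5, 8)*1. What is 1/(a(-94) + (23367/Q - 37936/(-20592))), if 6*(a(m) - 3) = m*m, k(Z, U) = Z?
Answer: -1287/28171775 ≈ -4.5684e-5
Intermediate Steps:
Q = -1 (Q = (-6 + 5)*1 = -1*1 = -1)
a(m) = 3 + m²/6 (a(m) = 3 + (m*m)/6 = 3 + m²/6)
1/(a(-94) + (23367/Q - 37936/(-20592))) = 1/((3 + (⅙)*(-94)²) + (23367/(-1) - 37936/(-20592))) = 1/((3 + (⅙)*8836) + (23367*(-1) - 37936*(-1/20592))) = 1/((3 + 4418/3) + (-23367 + 2371/1287)) = 1/(4427/3 - 30070958/1287) = 1/(-28171775/1287) = -1287/28171775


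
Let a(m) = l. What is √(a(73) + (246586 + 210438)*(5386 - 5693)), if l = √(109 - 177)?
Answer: √(-140306368 + 2*I*√17) ≈ 0.e-4 + 11845.0*I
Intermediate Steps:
l = 2*I*√17 (l = √(-68) = 2*I*√17 ≈ 8.2462*I)
a(m) = 2*I*√17
√(a(73) + (246586 + 210438)*(5386 - 5693)) = √(2*I*√17 + (246586 + 210438)*(5386 - 5693)) = √(2*I*√17 + 457024*(-307)) = √(2*I*√17 - 140306368) = √(-140306368 + 2*I*√17)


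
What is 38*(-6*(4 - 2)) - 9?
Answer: -465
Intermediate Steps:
38*(-6*(4 - 2)) - 9 = 38*(-6*2) - 9 = 38*(-12) - 9 = -456 - 9 = -465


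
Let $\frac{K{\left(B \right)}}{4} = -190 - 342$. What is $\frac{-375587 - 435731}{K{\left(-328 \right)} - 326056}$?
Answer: $\frac{405659}{164092} \approx 2.4721$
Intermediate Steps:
$K{\left(B \right)} = -2128$ ($K{\left(B \right)} = 4 \left(-190 - 342\right) = 4 \left(-532\right) = -2128$)
$\frac{-375587 - 435731}{K{\left(-328 \right)} - 326056} = \frac{-375587 - 435731}{-2128 - 326056} = - \frac{811318}{-328184} = \left(-811318\right) \left(- \frac{1}{328184}\right) = \frac{405659}{164092}$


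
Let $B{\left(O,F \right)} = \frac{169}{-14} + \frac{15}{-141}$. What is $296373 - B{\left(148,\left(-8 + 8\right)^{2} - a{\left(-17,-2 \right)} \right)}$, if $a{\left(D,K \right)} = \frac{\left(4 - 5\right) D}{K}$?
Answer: $\frac{195021447}{658} \approx 2.9639 \cdot 10^{5}$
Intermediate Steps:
$a{\left(D,K \right)} = - \frac{D}{K}$ ($a{\left(D,K \right)} = \frac{\left(-1\right) D}{K} = - \frac{D}{K}$)
$B{\left(O,F \right)} = - \frac{8013}{658}$ ($B{\left(O,F \right)} = 169 \left(- \frac{1}{14}\right) + 15 \left(- \frac{1}{141}\right) = - \frac{169}{14} - \frac{5}{47} = - \frac{8013}{658}$)
$296373 - B{\left(148,\left(-8 + 8\right)^{2} - a{\left(-17,-2 \right)} \right)} = 296373 - - \frac{8013}{658} = 296373 + \frac{8013}{658} = \frac{195021447}{658}$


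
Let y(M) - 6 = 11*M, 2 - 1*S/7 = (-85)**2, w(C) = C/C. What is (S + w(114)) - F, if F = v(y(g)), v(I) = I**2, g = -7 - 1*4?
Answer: -63785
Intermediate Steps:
w(C) = 1
g = -11 (g = -7 - 4 = -11)
S = -50561 (S = 14 - 7*(-85)**2 = 14 - 7*7225 = 14 - 50575 = -50561)
y(M) = 6 + 11*M
F = 13225 (F = (6 + 11*(-11))**2 = (6 - 121)**2 = (-115)**2 = 13225)
(S + w(114)) - F = (-50561 + 1) - 1*13225 = -50560 - 13225 = -63785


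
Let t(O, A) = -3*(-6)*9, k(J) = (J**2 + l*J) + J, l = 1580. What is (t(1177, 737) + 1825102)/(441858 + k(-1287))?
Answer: 228158/7935 ≈ 28.753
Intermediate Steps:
k(J) = J**2 + 1581*J (k(J) = (J**2 + 1580*J) + J = J**2 + 1581*J)
t(O, A) = 162 (t(O, A) = 18*9 = 162)
(t(1177, 737) + 1825102)/(441858 + k(-1287)) = (162 + 1825102)/(441858 - 1287*(1581 - 1287)) = 1825264/(441858 - 1287*294) = 1825264/(441858 - 378378) = 1825264/63480 = 1825264*(1/63480) = 228158/7935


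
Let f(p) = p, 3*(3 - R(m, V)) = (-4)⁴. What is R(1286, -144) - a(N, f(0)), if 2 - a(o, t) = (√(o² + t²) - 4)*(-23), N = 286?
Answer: -19711/3 ≈ -6570.3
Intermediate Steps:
R(m, V) = -247/3 (R(m, V) = 3 - ⅓*(-4)⁴ = 3 - ⅓*256 = 3 - 256/3 = -247/3)
a(o, t) = -90 + 23*√(o² + t²) (a(o, t) = 2 - (√(o² + t²) - 4)*(-23) = 2 - (-4 + √(o² + t²))*(-23) = 2 - (92 - 23*√(o² + t²)) = 2 + (-92 + 23*√(o² + t²)) = -90 + 23*√(o² + t²))
R(1286, -144) - a(N, f(0)) = -247/3 - (-90 + 23*√(286² + 0²)) = -247/3 - (-90 + 23*√(81796 + 0)) = -247/3 - (-90 + 23*√81796) = -247/3 - (-90 + 23*286) = -247/3 - (-90 + 6578) = -247/3 - 1*6488 = -247/3 - 6488 = -19711/3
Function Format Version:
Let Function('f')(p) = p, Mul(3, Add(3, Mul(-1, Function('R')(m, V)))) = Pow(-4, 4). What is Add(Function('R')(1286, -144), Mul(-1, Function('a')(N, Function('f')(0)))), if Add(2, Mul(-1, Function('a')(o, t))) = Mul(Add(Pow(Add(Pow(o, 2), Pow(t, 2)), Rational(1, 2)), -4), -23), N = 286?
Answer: Rational(-19711, 3) ≈ -6570.3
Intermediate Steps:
Function('R')(m, V) = Rational(-247, 3) (Function('R')(m, V) = Add(3, Mul(Rational(-1, 3), Pow(-4, 4))) = Add(3, Mul(Rational(-1, 3), 256)) = Add(3, Rational(-256, 3)) = Rational(-247, 3))
Function('a')(o, t) = Add(-90, Mul(23, Pow(Add(Pow(o, 2), Pow(t, 2)), Rational(1, 2)))) (Function('a')(o, t) = Add(2, Mul(-1, Mul(Add(Pow(Add(Pow(o, 2), Pow(t, 2)), Rational(1, 2)), -4), -23))) = Add(2, Mul(-1, Mul(Add(-4, Pow(Add(Pow(o, 2), Pow(t, 2)), Rational(1, 2))), -23))) = Add(2, Mul(-1, Add(92, Mul(-23, Pow(Add(Pow(o, 2), Pow(t, 2)), Rational(1, 2)))))) = Add(2, Add(-92, Mul(23, Pow(Add(Pow(o, 2), Pow(t, 2)), Rational(1, 2))))) = Add(-90, Mul(23, Pow(Add(Pow(o, 2), Pow(t, 2)), Rational(1, 2)))))
Add(Function('R')(1286, -144), Mul(-1, Function('a')(N, Function('f')(0)))) = Add(Rational(-247, 3), Mul(-1, Add(-90, Mul(23, Pow(Add(Pow(286, 2), Pow(0, 2)), Rational(1, 2)))))) = Add(Rational(-247, 3), Mul(-1, Add(-90, Mul(23, Pow(Add(81796, 0), Rational(1, 2)))))) = Add(Rational(-247, 3), Mul(-1, Add(-90, Mul(23, Pow(81796, Rational(1, 2)))))) = Add(Rational(-247, 3), Mul(-1, Add(-90, Mul(23, 286)))) = Add(Rational(-247, 3), Mul(-1, Add(-90, 6578))) = Add(Rational(-247, 3), Mul(-1, 6488)) = Add(Rational(-247, 3), -6488) = Rational(-19711, 3)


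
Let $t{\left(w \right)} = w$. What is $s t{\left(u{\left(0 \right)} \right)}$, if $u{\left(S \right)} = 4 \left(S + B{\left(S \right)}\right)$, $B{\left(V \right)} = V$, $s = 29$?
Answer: $0$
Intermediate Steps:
$u{\left(S \right)} = 8 S$ ($u{\left(S \right)} = 4 \left(S + S\right) = 4 \cdot 2 S = 8 S$)
$s t{\left(u{\left(0 \right)} \right)} = 29 \cdot 8 \cdot 0 = 29 \cdot 0 = 0$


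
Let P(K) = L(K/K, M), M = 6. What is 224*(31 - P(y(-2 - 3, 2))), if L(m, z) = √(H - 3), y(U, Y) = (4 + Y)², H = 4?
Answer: 6720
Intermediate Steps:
L(m, z) = 1 (L(m, z) = √(4 - 3) = √1 = 1)
P(K) = 1
224*(31 - P(y(-2 - 3, 2))) = 224*(31 - 1*1) = 224*(31 - 1) = 224*30 = 6720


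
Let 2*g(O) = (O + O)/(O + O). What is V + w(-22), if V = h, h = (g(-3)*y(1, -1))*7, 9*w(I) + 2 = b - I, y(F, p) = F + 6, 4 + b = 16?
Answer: 505/18 ≈ 28.056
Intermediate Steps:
b = 12 (b = -4 + 16 = 12)
y(F, p) = 6 + F
w(I) = 10/9 - I/9 (w(I) = -2/9 + (12 - I)/9 = -2/9 + (4/3 - I/9) = 10/9 - I/9)
g(O) = ½ (g(O) = ((O + O)/(O + O))/2 = ((2*O)/((2*O)))/2 = ((2*O)*(1/(2*O)))/2 = (½)*1 = ½)
h = 49/2 (h = ((6 + 1)/2)*7 = ((½)*7)*7 = (7/2)*7 = 49/2 ≈ 24.500)
V = 49/2 ≈ 24.500
V + w(-22) = 49/2 + (10/9 - ⅑*(-22)) = 49/2 + (10/9 + 22/9) = 49/2 + 32/9 = 505/18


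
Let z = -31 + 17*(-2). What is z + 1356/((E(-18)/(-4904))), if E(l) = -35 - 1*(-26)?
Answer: 2216413/3 ≈ 7.3880e+5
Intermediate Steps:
E(l) = -9 (E(l) = -35 + 26 = -9)
z = -65 (z = -31 - 34 = -65)
z + 1356/((E(-18)/(-4904))) = -65 + 1356/((-9/(-4904))) = -65 + 1356/((-9*(-1/4904))) = -65 + 1356/(9/4904) = -65 + 1356*(4904/9) = -65 + 2216608/3 = 2216413/3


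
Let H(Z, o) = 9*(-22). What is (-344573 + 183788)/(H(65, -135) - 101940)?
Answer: 53595/34046 ≈ 1.5742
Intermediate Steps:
H(Z, o) = -198
(-344573 + 183788)/(H(65, -135) - 101940) = (-344573 + 183788)/(-198 - 101940) = -160785/(-102138) = -160785*(-1/102138) = 53595/34046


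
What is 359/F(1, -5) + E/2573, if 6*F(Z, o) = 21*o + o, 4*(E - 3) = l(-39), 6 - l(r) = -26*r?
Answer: -33552/1705 ≈ -19.679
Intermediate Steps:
l(r) = 6 + 26*r (l(r) = 6 - (-26)*r = 6 + 26*r)
E = -249 (E = 3 + (6 + 26*(-39))/4 = 3 + (6 - 1014)/4 = 3 + (¼)*(-1008) = 3 - 252 = -249)
F(Z, o) = 11*o/3 (F(Z, o) = (21*o + o)/6 = (22*o)/6 = 11*o/3)
359/F(1, -5) + E/2573 = 359/(((11/3)*(-5))) - 249/2573 = 359/(-55/3) - 249*1/2573 = 359*(-3/55) - 3/31 = -1077/55 - 3/31 = -33552/1705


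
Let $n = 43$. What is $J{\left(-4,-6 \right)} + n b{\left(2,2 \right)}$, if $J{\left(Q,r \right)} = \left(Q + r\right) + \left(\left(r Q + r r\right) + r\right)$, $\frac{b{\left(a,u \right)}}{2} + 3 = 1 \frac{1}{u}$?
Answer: $-171$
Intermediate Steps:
$b{\left(a,u \right)} = -6 + \frac{2}{u}$ ($b{\left(a,u \right)} = -6 + 2 \cdot 1 \frac{1}{u} = -6 + \frac{2}{u}$)
$J{\left(Q,r \right)} = Q + r^{2} + 2 r + Q r$ ($J{\left(Q,r \right)} = \left(Q + r\right) + \left(\left(Q r + r^{2}\right) + r\right) = \left(Q + r\right) + \left(\left(r^{2} + Q r\right) + r\right) = \left(Q + r\right) + \left(r + r^{2} + Q r\right) = Q + r^{2} + 2 r + Q r$)
$J{\left(-4,-6 \right)} + n b{\left(2,2 \right)} = \left(-4 + \left(-6\right)^{2} + 2 \left(-6\right) - -24\right) + 43 \left(-6 + \frac{2}{2}\right) = \left(-4 + 36 - 12 + 24\right) + 43 \left(-6 + 2 \cdot \frac{1}{2}\right) = 44 + 43 \left(-6 + 1\right) = 44 + 43 \left(-5\right) = 44 - 215 = -171$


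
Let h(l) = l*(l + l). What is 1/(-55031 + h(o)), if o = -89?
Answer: -1/39189 ≈ -2.5517e-5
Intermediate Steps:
h(l) = 2*l² (h(l) = l*(2*l) = 2*l²)
1/(-55031 + h(o)) = 1/(-55031 + 2*(-89)²) = 1/(-55031 + 2*7921) = 1/(-55031 + 15842) = 1/(-39189) = -1/39189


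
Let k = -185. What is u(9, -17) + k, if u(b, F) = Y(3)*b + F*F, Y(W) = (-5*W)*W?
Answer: -301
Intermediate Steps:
Y(W) = -5*W²
u(b, F) = F² - 45*b (u(b, F) = (-5*3²)*b + F*F = (-5*9)*b + F² = -45*b + F² = F² - 45*b)
u(9, -17) + k = ((-17)² - 45*9) - 185 = (289 - 405) - 185 = -116 - 185 = -301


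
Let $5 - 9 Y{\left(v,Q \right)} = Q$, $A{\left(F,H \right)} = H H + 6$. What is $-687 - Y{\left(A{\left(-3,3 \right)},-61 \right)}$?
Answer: $- \frac{2083}{3} \approx -694.33$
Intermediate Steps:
$A{\left(F,H \right)} = 6 + H^{2}$ ($A{\left(F,H \right)} = H^{2} + 6 = 6 + H^{2}$)
$Y{\left(v,Q \right)} = \frac{5}{9} - \frac{Q}{9}$
$-687 - Y{\left(A{\left(-3,3 \right)},-61 \right)} = -687 - \left(\frac{5}{9} - - \frac{61}{9}\right) = -687 - \left(\frac{5}{9} + \frac{61}{9}\right) = -687 - \frac{22}{3} = - \frac{2083}{3}$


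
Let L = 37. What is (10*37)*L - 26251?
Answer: -12561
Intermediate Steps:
(10*37)*L - 26251 = (10*37)*37 - 26251 = 370*37 - 26251 = 13690 - 26251 = -12561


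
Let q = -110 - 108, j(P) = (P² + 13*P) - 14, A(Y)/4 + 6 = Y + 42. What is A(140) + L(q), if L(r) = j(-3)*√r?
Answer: 704 - 44*I*√218 ≈ 704.0 - 649.65*I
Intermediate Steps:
A(Y) = 144 + 4*Y (A(Y) = -24 + 4*(Y + 42) = -24 + 4*(42 + Y) = -24 + (168 + 4*Y) = 144 + 4*Y)
j(P) = -14 + P² + 13*P
q = -218
L(r) = -44*√r (L(r) = (-14 + (-3)² + 13*(-3))*√r = (-14 + 9 - 39)*√r = -44*√r)
A(140) + L(q) = (144 + 4*140) - 44*I*√218 = (144 + 560) - 44*I*√218 = 704 - 44*I*√218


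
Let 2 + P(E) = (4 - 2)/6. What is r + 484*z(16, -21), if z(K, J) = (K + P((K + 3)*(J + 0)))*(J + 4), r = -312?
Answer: -354740/3 ≈ -1.1825e+5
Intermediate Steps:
P(E) = -5/3 (P(E) = -2 + (4 - 2)/6 = -2 + 2*(⅙) = -2 + ⅓ = -5/3)
z(K, J) = (4 + J)*(-5/3 + K) (z(K, J) = (K - 5/3)*(J + 4) = (-5/3 + K)*(4 + J) = (4 + J)*(-5/3 + K))
r + 484*z(16, -21) = -312 + 484*(-20/3 + 4*16 - 5/3*(-21) - 21*16) = -312 + 484*(-20/3 + 64 + 35 - 336) = -312 + 484*(-731/3) = -312 - 353804/3 = -354740/3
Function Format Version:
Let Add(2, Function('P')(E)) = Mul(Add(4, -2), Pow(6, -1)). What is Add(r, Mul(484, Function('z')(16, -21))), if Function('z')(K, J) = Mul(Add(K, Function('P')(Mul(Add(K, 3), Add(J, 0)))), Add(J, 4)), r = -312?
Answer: Rational(-354740, 3) ≈ -1.1825e+5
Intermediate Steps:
Function('P')(E) = Rational(-5, 3) (Function('P')(E) = Add(-2, Mul(Add(4, -2), Pow(6, -1))) = Add(-2, Mul(2, Rational(1, 6))) = Add(-2, Rational(1, 3)) = Rational(-5, 3))
Function('z')(K, J) = Mul(Add(4, J), Add(Rational(-5, 3), K)) (Function('z')(K, J) = Mul(Add(K, Rational(-5, 3)), Add(J, 4)) = Mul(Add(Rational(-5, 3), K), Add(4, J)) = Mul(Add(4, J), Add(Rational(-5, 3), K)))
Add(r, Mul(484, Function('z')(16, -21))) = Add(-312, Mul(484, Add(Rational(-20, 3), Mul(4, 16), Mul(Rational(-5, 3), -21), Mul(-21, 16)))) = Add(-312, Mul(484, Add(Rational(-20, 3), 64, 35, -336))) = Add(-312, Mul(484, Rational(-731, 3))) = Add(-312, Rational(-353804, 3)) = Rational(-354740, 3)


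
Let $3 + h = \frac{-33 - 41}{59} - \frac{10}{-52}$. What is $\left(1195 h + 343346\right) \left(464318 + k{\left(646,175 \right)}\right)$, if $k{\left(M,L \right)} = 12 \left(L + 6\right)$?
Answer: $\frac{121111700973155}{767} \approx 1.579 \cdot 10^{11}$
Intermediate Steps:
$k{\left(M,L \right)} = 72 + 12 L$ ($k{\left(M,L \right)} = 12 \left(6 + L\right) = 72 + 12 L$)
$h = - \frac{6231}{1534}$ ($h = -3 + \left(\frac{-33 - 41}{59} - \frac{10}{-52}\right) = -3 + \left(\left(-33 - 41\right) \frac{1}{59} - - \frac{5}{26}\right) = -3 + \left(\left(-74\right) \frac{1}{59} + \frac{5}{26}\right) = -3 + \left(- \frac{74}{59} + \frac{5}{26}\right) = -3 - \frac{1629}{1534} = - \frac{6231}{1534} \approx -4.0619$)
$\left(1195 h + 343346\right) \left(464318 + k{\left(646,175 \right)}\right) = \left(1195 \left(- \frac{6231}{1534}\right) + 343346\right) \left(464318 + \left(72 + 12 \cdot 175\right)\right) = \left(- \frac{7446045}{1534} + 343346\right) \left(464318 + \left(72 + 2100\right)\right) = \frac{519246719 \left(464318 + 2172\right)}{1534} = \frac{519246719}{1534} \cdot 466490 = \frac{121111700973155}{767}$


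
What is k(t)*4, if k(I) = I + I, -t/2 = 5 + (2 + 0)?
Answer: -112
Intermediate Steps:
t = -14 (t = -2*(5 + (2 + 0)) = -2*(5 + 2) = -2*7 = -14)
k(I) = 2*I
k(t)*4 = (2*(-14))*4 = -28*4 = -112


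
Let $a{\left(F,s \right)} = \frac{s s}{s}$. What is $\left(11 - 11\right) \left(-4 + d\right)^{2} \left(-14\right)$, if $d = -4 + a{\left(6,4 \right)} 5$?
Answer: $0$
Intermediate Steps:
$a{\left(F,s \right)} = s$ ($a{\left(F,s \right)} = \frac{s^{2}}{s} = s$)
$d = 16$ ($d = -4 + 4 \cdot 5 = -4 + 20 = 16$)
$\left(11 - 11\right) \left(-4 + d\right)^{2} \left(-14\right) = \left(11 - 11\right) \left(-4 + 16\right)^{2} \left(-14\right) = 0 \cdot 12^{2} \left(-14\right) = 0 \cdot 144 \left(-14\right) = 0 \left(-14\right) = 0$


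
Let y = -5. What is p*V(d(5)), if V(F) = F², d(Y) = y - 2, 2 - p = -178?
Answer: 8820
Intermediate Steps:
p = 180 (p = 2 - 1*(-178) = 2 + 178 = 180)
d(Y) = -7 (d(Y) = -5 - 2 = -7)
p*V(d(5)) = 180*(-7)² = 180*49 = 8820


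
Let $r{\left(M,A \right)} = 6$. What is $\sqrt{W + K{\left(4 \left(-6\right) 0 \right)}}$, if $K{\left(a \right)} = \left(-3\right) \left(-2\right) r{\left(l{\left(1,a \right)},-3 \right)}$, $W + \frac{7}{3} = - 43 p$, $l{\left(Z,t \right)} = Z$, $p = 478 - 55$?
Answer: $\frac{i \sqrt{163398}}{3} \approx 134.74 i$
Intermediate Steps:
$p = 423$
$W = - \frac{54574}{3}$ ($W = - \frac{7}{3} - 18189 = - \frac{54574}{3} \approx -18191.0$)
$K{\left(a \right)} = 36$ ($K{\left(a \right)} = \left(-3\right) \left(-2\right) 6 = 6 \cdot 6 = 36$)
$\sqrt{W + K{\left(4 \left(-6\right) 0 \right)}} = \sqrt{- \frac{54574}{3} + 36} = \sqrt{- \frac{54466}{3}} = \frac{i \sqrt{163398}}{3}$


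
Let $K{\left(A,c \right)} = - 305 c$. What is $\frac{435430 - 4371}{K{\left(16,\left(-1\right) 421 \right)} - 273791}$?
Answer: $- \frac{431059}{145386} \approx -2.9649$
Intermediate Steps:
$\frac{435430 - 4371}{K{\left(16,\left(-1\right) 421 \right)} - 273791} = \frac{435430 - 4371}{- 305 \left(\left(-1\right) 421\right) - 273791} = \frac{431059}{\left(-305\right) \left(-421\right) - 273791} = \frac{431059}{128405 - 273791} = \frac{431059}{-145386} = 431059 \left(- \frac{1}{145386}\right) = - \frac{431059}{145386}$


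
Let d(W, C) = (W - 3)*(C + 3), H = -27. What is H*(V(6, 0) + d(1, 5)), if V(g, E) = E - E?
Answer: 432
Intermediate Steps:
V(g, E) = 0
d(W, C) = (-3 + W)*(3 + C)
H*(V(6, 0) + d(1, 5)) = -27*(0 + (-9 - 3*5 + 3*1 + 5*1)) = -27*(0 + (-9 - 15 + 3 + 5)) = -27*(0 - 16) = -27*(-16) = 432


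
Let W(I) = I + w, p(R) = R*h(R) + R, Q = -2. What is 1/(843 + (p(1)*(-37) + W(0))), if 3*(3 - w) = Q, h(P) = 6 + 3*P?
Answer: 3/1430 ≈ 0.0020979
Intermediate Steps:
w = 11/3 (w = 3 - 1/3*(-2) = 3 + 2/3 = 11/3 ≈ 3.6667)
p(R) = R + R*(6 + 3*R) (p(R) = R*(6 + 3*R) + R = R + R*(6 + 3*R))
W(I) = 11/3 + I (W(I) = I + 11/3 = 11/3 + I)
1/(843 + (p(1)*(-37) + W(0))) = 1/(843 + ((1*(7 + 3*1))*(-37) + (11/3 + 0))) = 1/(843 + ((1*(7 + 3))*(-37) + 11/3)) = 1/(843 + ((1*10)*(-37) + 11/3)) = 1/(843 + (10*(-37) + 11/3)) = 1/(843 + (-370 + 11/3)) = 1/(843 - 1099/3) = 1/(1430/3) = 3/1430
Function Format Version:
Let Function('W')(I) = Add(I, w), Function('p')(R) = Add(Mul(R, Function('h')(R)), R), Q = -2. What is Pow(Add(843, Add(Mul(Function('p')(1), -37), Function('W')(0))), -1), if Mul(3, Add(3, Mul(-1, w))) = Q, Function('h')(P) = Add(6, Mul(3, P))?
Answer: Rational(3, 1430) ≈ 0.0020979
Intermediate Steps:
w = Rational(11, 3) (w = Add(3, Mul(Rational(-1, 3), -2)) = Add(3, Rational(2, 3)) = Rational(11, 3) ≈ 3.6667)
Function('p')(R) = Add(R, Mul(R, Add(6, Mul(3, R)))) (Function('p')(R) = Add(Mul(R, Add(6, Mul(3, R))), R) = Add(R, Mul(R, Add(6, Mul(3, R)))))
Function('W')(I) = Add(Rational(11, 3), I) (Function('W')(I) = Add(I, Rational(11, 3)) = Add(Rational(11, 3), I))
Pow(Add(843, Add(Mul(Function('p')(1), -37), Function('W')(0))), -1) = Pow(Add(843, Add(Mul(Mul(1, Add(7, Mul(3, 1))), -37), Add(Rational(11, 3), 0))), -1) = Pow(Add(843, Add(Mul(Mul(1, Add(7, 3)), -37), Rational(11, 3))), -1) = Pow(Add(843, Add(Mul(Mul(1, 10), -37), Rational(11, 3))), -1) = Pow(Add(843, Add(Mul(10, -37), Rational(11, 3))), -1) = Pow(Add(843, Add(-370, Rational(11, 3))), -1) = Pow(Add(843, Rational(-1099, 3)), -1) = Pow(Rational(1430, 3), -1) = Rational(3, 1430)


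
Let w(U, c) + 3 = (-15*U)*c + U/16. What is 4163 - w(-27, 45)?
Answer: -224917/16 ≈ -14057.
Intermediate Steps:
w(U, c) = -3 + U/16 - 15*U*c (w(U, c) = -3 + ((-15*U)*c + U/16) = -3 + (-15*U*c + U*(1/16)) = -3 + (-15*U*c + U/16) = -3 + (U/16 - 15*U*c) = -3 + U/16 - 15*U*c)
4163 - w(-27, 45) = 4163 - (-3 + (1/16)*(-27) - 15*(-27)*45) = 4163 - (-3 - 27/16 + 18225) = 4163 - 1*291525/16 = 4163 - 291525/16 = -224917/16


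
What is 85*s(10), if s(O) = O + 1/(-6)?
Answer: 5015/6 ≈ 835.83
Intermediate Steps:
s(O) = -⅙ + O (s(O) = O - ⅙ = -⅙ + O)
85*s(10) = 85*(-⅙ + 10) = 85*(59/6) = 5015/6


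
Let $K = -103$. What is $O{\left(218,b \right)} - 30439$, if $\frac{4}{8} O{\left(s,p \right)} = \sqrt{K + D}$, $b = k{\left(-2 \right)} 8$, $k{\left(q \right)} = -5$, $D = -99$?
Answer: $-30439 + 2 i \sqrt{202} \approx -30439.0 + 28.425 i$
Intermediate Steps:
$b = -40$ ($b = \left(-5\right) 8 = -40$)
$O{\left(s,p \right)} = 2 i \sqrt{202}$ ($O{\left(s,p \right)} = 2 \sqrt{-103 - 99} = 2 \sqrt{-202} = 2 i \sqrt{202}$)
$O{\left(218,b \right)} - 30439 = 2 i \sqrt{202} - 30439 = -30439 + 2 i \sqrt{202}$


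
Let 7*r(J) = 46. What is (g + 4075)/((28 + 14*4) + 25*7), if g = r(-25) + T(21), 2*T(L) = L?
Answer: 57289/3626 ≈ 15.799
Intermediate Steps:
T(L) = L/2
r(J) = 46/7 (r(J) = (⅐)*46 = 46/7)
g = 239/14 (g = 46/7 + (½)*21 = 46/7 + 21/2 = 239/14 ≈ 17.071)
(g + 4075)/((28 + 14*4) + 25*7) = (239/14 + 4075)/((28 + 14*4) + 25*7) = 57289/(14*((28 + 56) + 175)) = 57289/(14*(84 + 175)) = (57289/14)/259 = (57289/14)*(1/259) = 57289/3626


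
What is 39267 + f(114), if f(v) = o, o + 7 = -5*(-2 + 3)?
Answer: 39255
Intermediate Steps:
o = -12 (o = -7 - 5*(-2 + 3) = -7 - 5*1 = -7 - 5 = -12)
f(v) = -12
39267 + f(114) = 39267 - 12 = 39255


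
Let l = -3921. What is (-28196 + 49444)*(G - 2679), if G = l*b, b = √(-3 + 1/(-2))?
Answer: -56923392 - 41656704*I*√14 ≈ -5.6923e+7 - 1.5587e+8*I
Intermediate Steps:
b = I*√14/2 (b = √(-3 + 1*(-½)) = √(-3 - ½) = √(-7/2) = I*√14/2 ≈ 1.8708*I)
G = -3921*I*√14/2 ≈ -7335.5*I
(-28196 + 49444)*(G - 2679) = (-28196 + 49444)*(-3921*I*√14/2 - 2679) = 21248*(-2679 - 3921*I*√14/2) = -56923392 - 41656704*I*√14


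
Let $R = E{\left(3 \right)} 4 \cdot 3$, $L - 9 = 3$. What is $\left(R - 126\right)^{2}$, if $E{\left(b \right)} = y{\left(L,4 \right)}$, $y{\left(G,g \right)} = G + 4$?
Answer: $4356$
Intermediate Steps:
$L = 12$ ($L = 9 + 3 = 12$)
$y{\left(G,g \right)} = 4 + G$
$E{\left(b \right)} = 16$ ($E{\left(b \right)} = 4 + 12 = 16$)
$R = 192$ ($R = 16 \cdot 4 \cdot 3 = 64 \cdot 3 = 192$)
$\left(R - 126\right)^{2} = \left(192 - 126\right)^{2} = 66^{2} = 4356$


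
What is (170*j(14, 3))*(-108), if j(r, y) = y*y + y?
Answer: -220320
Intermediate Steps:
j(r, y) = y + y**2 (j(r, y) = y**2 + y = y + y**2)
(170*j(14, 3))*(-108) = (170*(3*(1 + 3)))*(-108) = (170*(3*4))*(-108) = (170*12)*(-108) = 2040*(-108) = -220320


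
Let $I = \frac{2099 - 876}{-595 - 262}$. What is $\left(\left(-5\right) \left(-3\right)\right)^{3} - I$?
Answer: $\frac{2893598}{857} \approx 3376.4$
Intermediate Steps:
$I = - \frac{1223}{857}$ ($I = \frac{1223}{-857} = 1223 \left(- \frac{1}{857}\right) = - \frac{1223}{857} \approx -1.4271$)
$\left(\left(-5\right) \left(-3\right)\right)^{3} - I = \left(\left(-5\right) \left(-3\right)\right)^{3} - - \frac{1223}{857} = 15^{3} + \frac{1223}{857} = 3375 + \frac{1223}{857} = \frac{2893598}{857}$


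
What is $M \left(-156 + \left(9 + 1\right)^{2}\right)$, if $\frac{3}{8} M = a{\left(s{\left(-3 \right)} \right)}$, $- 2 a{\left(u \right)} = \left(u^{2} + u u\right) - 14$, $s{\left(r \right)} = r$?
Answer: $\frac{896}{3} \approx 298.67$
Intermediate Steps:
$a{\left(u \right)} = 7 - u^{2}$ ($a{\left(u \right)} = - \frac{\left(u^{2} + u u\right) - 14}{2} = - \frac{\left(u^{2} + u^{2}\right) - 14}{2} = - \frac{2 u^{2} - 14}{2} = - \frac{-14 + 2 u^{2}}{2} = 7 - u^{2}$)
$M = - \frac{16}{3}$ ($M = \frac{8 \left(7 - \left(-3\right)^{2}\right)}{3} = \frac{8 \left(7 - 9\right)}{3} = \frac{8}{3} \left(-2\right) = - \frac{16}{3} \approx -5.3333$)
$M \left(-156 + \left(9 + 1\right)^{2}\right) = - \frac{16 \left(-156 + \left(9 + 1\right)^{2}\right)}{3} = - \frac{16 \left(-156 + 10^{2}\right)}{3} = - \frac{16 \left(-156 + 100\right)}{3} = \left(- \frac{16}{3}\right) \left(-56\right) = \frac{896}{3}$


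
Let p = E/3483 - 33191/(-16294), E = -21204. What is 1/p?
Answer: -6305778/25543747 ≈ -0.24686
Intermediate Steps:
p = -25543747/6305778 (p = -21204/3483 - 33191/(-16294) = -21204*1/3483 - 33191*(-1/16294) = -2356/387 + 33191/16294 = -25543747/6305778 ≈ -4.0508)
1/p = 1/(-25543747/6305778) = -6305778/25543747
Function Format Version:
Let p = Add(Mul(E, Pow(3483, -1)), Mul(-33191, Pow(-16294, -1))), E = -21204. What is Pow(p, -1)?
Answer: Rational(-6305778, 25543747) ≈ -0.24686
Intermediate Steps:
p = Rational(-25543747, 6305778) (p = Add(Mul(-21204, Pow(3483, -1)), Mul(-33191, Pow(-16294, -1))) = Add(Mul(-21204, Rational(1, 3483)), Mul(-33191, Rational(-1, 16294))) = Add(Rational(-2356, 387), Rational(33191, 16294)) = Rational(-25543747, 6305778) ≈ -4.0508)
Pow(p, -1) = Pow(Rational(-25543747, 6305778), -1) = Rational(-6305778, 25543747)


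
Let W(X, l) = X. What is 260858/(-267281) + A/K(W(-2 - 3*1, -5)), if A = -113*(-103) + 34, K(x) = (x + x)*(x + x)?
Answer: 3093885313/26728100 ≈ 115.75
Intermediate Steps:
K(x) = 4*x² (K(x) = (2*x)*(2*x) = 4*x²)
A = 11673 (A = 11639 + 34 = 11673)
260858/(-267281) + A/K(W(-2 - 3*1, -5)) = 260858/(-267281) + 11673/((4*(-2 - 3*1)²)) = 260858*(-1/267281) + 11673/((4*(-2 - 3)²)) = -260858/267281 + 11673/((4*(-5)²)) = -260858/267281 + 11673/((4*25)) = -260858/267281 + 11673/100 = 3093885313/26728100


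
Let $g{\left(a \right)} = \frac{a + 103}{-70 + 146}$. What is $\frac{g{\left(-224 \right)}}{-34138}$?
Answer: $\frac{121}{2594488} \approx 4.6637 \cdot 10^{-5}$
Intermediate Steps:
$g{\left(a \right)} = \frac{103}{76} + \frac{a}{76}$ ($g{\left(a \right)} = \frac{103 + a}{76} = \left(103 + a\right) \frac{1}{76} = \frac{103}{76} + \frac{a}{76}$)
$\frac{g{\left(-224 \right)}}{-34138} = \frac{\frac{103}{76} + \frac{1}{76} \left(-224\right)}{-34138} = \left(\frac{103}{76} - \frac{56}{19}\right) \left(- \frac{1}{34138}\right) = \left(- \frac{121}{76}\right) \left(- \frac{1}{34138}\right) = \frac{121}{2594488}$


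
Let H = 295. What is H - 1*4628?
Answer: -4333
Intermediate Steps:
H - 1*4628 = 295 - 1*4628 = 295 - 4628 = -4333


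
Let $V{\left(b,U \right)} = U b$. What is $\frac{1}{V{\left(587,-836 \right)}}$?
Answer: $- \frac{1}{490732} \approx -2.0378 \cdot 10^{-6}$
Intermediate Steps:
$\frac{1}{V{\left(587,-836 \right)}} = \frac{1}{\left(-836\right) 587} = \frac{1}{-490732} = - \frac{1}{490732}$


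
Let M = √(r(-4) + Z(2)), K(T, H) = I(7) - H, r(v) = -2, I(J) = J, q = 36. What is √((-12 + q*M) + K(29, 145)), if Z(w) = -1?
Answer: √(-150 + 36*I*√3) ≈ 2.4944 + 12.499*I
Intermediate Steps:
K(T, H) = 7 - H
M = I*√3 (M = √(-2 - 1) = √(-3) = I*√3 ≈ 1.732*I)
√((-12 + q*M) + K(29, 145)) = √((-12 + 36*(I*√3)) + (7 - 1*145)) = √((-12 + 36*I*√3) + (7 - 145)) = √((-12 + 36*I*√3) - 138) = √(-150 + 36*I*√3)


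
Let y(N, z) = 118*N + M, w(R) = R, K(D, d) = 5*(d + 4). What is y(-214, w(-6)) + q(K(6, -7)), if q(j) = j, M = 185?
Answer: -25082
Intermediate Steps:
K(D, d) = 20 + 5*d (K(D, d) = 5*(4 + d) = 20 + 5*d)
y(N, z) = 185 + 118*N (y(N, z) = 118*N + 185 = 185 + 118*N)
y(-214, w(-6)) + q(K(6, -7)) = (185 + 118*(-214)) + (20 + 5*(-7)) = (185 - 25252) + (20 - 35) = -25067 - 15 = -25082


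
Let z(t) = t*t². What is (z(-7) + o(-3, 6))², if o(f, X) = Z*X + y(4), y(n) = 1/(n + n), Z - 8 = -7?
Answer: 7263025/64 ≈ 1.1348e+5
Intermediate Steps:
Z = 1 (Z = 8 - 7 = 1)
y(n) = 1/(2*n)
o(f, X) = ⅛ + X (o(f, X) = 1*X + (½)/4 = X + (½)*(¼) = X + ⅛ = ⅛ + X)
z(t) = t³
(z(-7) + o(-3, 6))² = ((-7)³ + (⅛ + 6))² = (-343 + 49/8)² = (-2695/8)² = 7263025/64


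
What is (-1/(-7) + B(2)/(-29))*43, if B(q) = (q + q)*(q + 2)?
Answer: -3569/203 ≈ -17.581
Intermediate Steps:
B(q) = 2*q*(2 + q) (B(q) = (2*q)*(2 + q) = 2*q*(2 + q))
(-1/(-7) + B(2)/(-29))*43 = (-1/(-7) + (2*2*(2 + 2))/(-29))*43 = (-1*(-⅐) + (2*2*4)*(-1/29))*43 = (⅐ + 16*(-1/29))*43 = (⅐ - 16/29)*43 = -83/203*43 = -3569/203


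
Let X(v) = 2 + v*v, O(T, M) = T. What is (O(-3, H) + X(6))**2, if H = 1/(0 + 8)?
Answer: 1225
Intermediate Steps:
H = 1/8 ≈ 0.12500
X(v) = 2 + v**2
(O(-3, H) + X(6))**2 = (-3 + (2 + 6**2))**2 = (-3 + (2 + 36))**2 = (-3 + 38)**2 = 35**2 = 1225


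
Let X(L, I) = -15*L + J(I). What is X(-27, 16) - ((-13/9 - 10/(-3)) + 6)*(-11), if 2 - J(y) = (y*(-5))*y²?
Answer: 188764/9 ≈ 20974.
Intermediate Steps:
J(y) = 2 + 5*y³ (J(y) = 2 - y*(-5)*y² = 2 - (-5*y)*y² = 2 - (-5)*y³ = 2 + 5*y³)
X(L, I) = 2 - 15*L + 5*I³ (X(L, I) = -15*L + (2 + 5*I³) = 2 - 15*L + 5*I³)
X(-27, 16) - ((-13/9 - 10/(-3)) + 6)*(-11) = (2 - 15*(-27) + 5*16³) - ((-13/9 - 10/(-3)) + 6)*(-11) = (2 + 405 + 5*4096) - ((-13*⅑ - 10*(-⅓)) + 6)*(-11) = (2 + 405 + 20480) - ((-13/9 + 10/3) + 6)*(-11) = 20887 - (17/9 + 6)*(-11) = 20887 - 71*(-11)/9 = 20887 - 1*(-781/9) = 20887 + 781/9 = 188764/9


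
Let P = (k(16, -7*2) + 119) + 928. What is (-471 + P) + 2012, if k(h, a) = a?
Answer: 2574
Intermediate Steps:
P = 1033 (P = (-7*2 + 119) + 928 = (-14 + 119) + 928 = 105 + 928 = 1033)
(-471 + P) + 2012 = (-471 + 1033) + 2012 = 562 + 2012 = 2574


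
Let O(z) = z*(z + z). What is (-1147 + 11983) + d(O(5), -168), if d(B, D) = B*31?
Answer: 12386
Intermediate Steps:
O(z) = 2*z² (O(z) = z*(2*z) = 2*z²)
d(B, D) = 31*B
(-1147 + 11983) + d(O(5), -168) = (-1147 + 11983) + 31*(2*5²) = 10836 + 31*(2*25) = 10836 + 31*50 = 10836 + 1550 = 12386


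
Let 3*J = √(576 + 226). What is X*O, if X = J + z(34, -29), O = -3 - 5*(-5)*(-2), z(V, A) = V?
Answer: -1802 - 53*√802/3 ≈ -2302.3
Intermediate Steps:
J = √802/3 (J = √(576 + 226)/3 = √802/3 ≈ 9.4399)
O = -53 (O = -3 - (-25)*(-2) = -3 - 1*50 = -3 - 50 = -53)
X = 34 + √802/3 (X = √802/3 + 34 = 34 + √802/3 ≈ 43.440)
X*O = (34 + √802/3)*(-53) = -1802 - 53*√802/3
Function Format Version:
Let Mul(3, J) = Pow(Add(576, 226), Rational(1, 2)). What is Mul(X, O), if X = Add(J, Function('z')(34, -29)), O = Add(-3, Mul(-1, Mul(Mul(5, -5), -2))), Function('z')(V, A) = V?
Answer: Add(-1802, Mul(Rational(-53, 3), Pow(802, Rational(1, 2)))) ≈ -2302.3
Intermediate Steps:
J = Mul(Rational(1, 3), Pow(802, Rational(1, 2))) (J = Mul(Rational(1, 3), Pow(Add(576, 226), Rational(1, 2))) = Mul(Rational(1, 3), Pow(802, Rational(1, 2))) ≈ 9.4399)
O = -53 (O = Add(-3, Mul(-1, Mul(-25, -2))) = Add(-3, Mul(-1, 50)) = Add(-3, -50) = -53)
X = Add(34, Mul(Rational(1, 3), Pow(802, Rational(1, 2)))) (X = Add(Mul(Rational(1, 3), Pow(802, Rational(1, 2))), 34) = Add(34, Mul(Rational(1, 3), Pow(802, Rational(1, 2)))) ≈ 43.440)
Mul(X, O) = Mul(Add(34, Mul(Rational(1, 3), Pow(802, Rational(1, 2)))), -53) = Add(-1802, Mul(Rational(-53, 3), Pow(802, Rational(1, 2))))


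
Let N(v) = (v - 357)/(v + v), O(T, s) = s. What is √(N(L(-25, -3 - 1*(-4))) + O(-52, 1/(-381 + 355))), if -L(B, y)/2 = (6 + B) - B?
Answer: √41470/52 ≈ 3.9162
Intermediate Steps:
L(B, y) = -12 (L(B, y) = -2*((6 + B) - B) = -2*6 = -12)
N(v) = (-357 + v)/(2*v) (N(v) = (-357 + v)/((2*v)) = (-357 + v)*(1/(2*v)) = (-357 + v)/(2*v))
√(N(L(-25, -3 - 1*(-4))) + O(-52, 1/(-381 + 355))) = √((½)*(-357 - 12)/(-12) + 1/(-381 + 355)) = √((½)*(-1/12)*(-369) + 1/(-26)) = √(123/8 - 1/26) = √(1595/104) = √41470/52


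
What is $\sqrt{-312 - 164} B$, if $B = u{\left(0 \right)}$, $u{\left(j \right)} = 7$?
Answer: $14 i \sqrt{119} \approx 152.72 i$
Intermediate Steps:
$B = 7$
$\sqrt{-312 - 164} B = \sqrt{-312 - 164} \cdot 7 = \sqrt{-476} \cdot 7 = 2 i \sqrt{119} \cdot 7 = 14 i \sqrt{119}$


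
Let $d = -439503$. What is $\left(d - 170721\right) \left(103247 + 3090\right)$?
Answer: $-64889389488$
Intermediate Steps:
$\left(d - 170721\right) \left(103247 + 3090\right) = \left(-439503 - 170721\right) \left(103247 + 3090\right) = \left(-610224\right) 106337 = -64889389488$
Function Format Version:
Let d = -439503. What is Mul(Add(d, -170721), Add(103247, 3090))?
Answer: -64889389488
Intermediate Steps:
Mul(Add(d, -170721), Add(103247, 3090)) = Mul(Add(-439503, -170721), Add(103247, 3090)) = Mul(-610224, 106337) = -64889389488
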